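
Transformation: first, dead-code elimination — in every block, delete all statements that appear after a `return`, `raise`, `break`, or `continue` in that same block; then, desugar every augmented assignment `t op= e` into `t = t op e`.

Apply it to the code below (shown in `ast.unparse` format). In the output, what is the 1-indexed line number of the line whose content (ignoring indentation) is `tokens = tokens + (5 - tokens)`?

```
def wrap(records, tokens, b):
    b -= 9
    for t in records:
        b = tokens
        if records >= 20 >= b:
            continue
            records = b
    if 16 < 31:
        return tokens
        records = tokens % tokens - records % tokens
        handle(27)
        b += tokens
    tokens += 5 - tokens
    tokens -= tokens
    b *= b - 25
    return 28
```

Transformed code:
def wrap(records, tokens, b):
    b = b - 9
    for t in records:
        b = tokens
        if records >= 20 >= b:
            continue
    if 16 < 31:
        return tokens
    tokens = tokens + (5 - tokens)
    tokens = tokens - tokens
    b = b * (b - 25)
    return 28

9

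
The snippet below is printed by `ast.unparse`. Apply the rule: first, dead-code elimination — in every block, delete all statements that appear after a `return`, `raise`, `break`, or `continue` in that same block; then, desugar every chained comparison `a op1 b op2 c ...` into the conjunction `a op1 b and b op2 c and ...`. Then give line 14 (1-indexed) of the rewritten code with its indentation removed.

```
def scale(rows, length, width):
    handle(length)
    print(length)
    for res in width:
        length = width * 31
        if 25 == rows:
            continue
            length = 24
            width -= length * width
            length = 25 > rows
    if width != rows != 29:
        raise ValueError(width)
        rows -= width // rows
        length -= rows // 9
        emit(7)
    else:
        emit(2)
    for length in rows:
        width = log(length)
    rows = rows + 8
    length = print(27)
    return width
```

Transformed code:
def scale(rows, length, width):
    handle(length)
    print(length)
    for res in width:
        length = width * 31
        if 25 == rows:
            continue
    if width != rows and rows != 29:
        raise ValueError(width)
    else:
        emit(2)
    for length in rows:
        width = log(length)
    rows = rows + 8
    length = print(27)
    return width

rows = rows + 8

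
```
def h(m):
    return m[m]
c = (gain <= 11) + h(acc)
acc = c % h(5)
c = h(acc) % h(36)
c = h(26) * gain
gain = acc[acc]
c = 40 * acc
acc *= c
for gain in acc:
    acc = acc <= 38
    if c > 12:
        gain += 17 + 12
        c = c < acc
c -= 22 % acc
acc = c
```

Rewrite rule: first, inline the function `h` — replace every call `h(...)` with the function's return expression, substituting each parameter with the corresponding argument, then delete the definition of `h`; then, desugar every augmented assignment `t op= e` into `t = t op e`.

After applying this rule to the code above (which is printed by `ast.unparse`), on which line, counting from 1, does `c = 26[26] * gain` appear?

Transformed code:
c = (gain <= 11) + acc[acc]
acc = c % 5[5]
c = acc[acc] % 36[36]
c = 26[26] * gain
gain = acc[acc]
c = 40 * acc
acc = acc * c
for gain in acc:
    acc = acc <= 38
    if c > 12:
        gain = gain + (17 + 12)
        c = c < acc
c = c - 22 % acc
acc = c

4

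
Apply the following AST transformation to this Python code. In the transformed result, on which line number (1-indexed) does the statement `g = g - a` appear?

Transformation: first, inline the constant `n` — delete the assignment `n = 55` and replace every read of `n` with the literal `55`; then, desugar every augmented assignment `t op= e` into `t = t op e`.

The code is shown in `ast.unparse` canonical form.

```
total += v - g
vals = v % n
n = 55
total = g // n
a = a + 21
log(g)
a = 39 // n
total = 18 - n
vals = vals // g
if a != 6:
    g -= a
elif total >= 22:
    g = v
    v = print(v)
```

Transformed code:
total = total + (v - g)
vals = v % 55
total = g // 55
a = a + 21
log(g)
a = 39 // 55
total = 18 - 55
vals = vals // g
if a != 6:
    g = g - a
elif total >= 22:
    g = v
    v = print(v)

10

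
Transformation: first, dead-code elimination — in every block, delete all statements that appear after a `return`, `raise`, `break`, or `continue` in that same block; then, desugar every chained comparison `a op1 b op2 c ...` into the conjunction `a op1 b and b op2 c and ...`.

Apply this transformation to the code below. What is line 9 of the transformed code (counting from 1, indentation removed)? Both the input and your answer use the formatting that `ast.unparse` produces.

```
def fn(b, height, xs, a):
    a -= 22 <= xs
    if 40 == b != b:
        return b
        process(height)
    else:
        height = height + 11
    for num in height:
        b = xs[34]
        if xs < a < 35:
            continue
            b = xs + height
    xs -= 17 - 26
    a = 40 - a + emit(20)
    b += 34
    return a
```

if xs < a and a < 35:

Transformed code:
def fn(b, height, xs, a):
    a -= 22 <= xs
    if 40 == b and b != b:
        return b
    else:
        height = height + 11
    for num in height:
        b = xs[34]
        if xs < a and a < 35:
            continue
    xs -= 17 - 26
    a = 40 - a + emit(20)
    b += 34
    return a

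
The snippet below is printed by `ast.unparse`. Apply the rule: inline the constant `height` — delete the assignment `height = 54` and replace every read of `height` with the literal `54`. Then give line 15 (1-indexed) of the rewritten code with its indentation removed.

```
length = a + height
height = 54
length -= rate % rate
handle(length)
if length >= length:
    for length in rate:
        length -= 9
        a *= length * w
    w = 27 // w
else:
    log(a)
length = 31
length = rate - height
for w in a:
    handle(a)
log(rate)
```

Transformed code:
length = a + 54
length -= rate % rate
handle(length)
if length >= length:
    for length in rate:
        length -= 9
        a *= length * w
    w = 27 // w
else:
    log(a)
length = 31
length = rate - 54
for w in a:
    handle(a)
log(rate)

log(rate)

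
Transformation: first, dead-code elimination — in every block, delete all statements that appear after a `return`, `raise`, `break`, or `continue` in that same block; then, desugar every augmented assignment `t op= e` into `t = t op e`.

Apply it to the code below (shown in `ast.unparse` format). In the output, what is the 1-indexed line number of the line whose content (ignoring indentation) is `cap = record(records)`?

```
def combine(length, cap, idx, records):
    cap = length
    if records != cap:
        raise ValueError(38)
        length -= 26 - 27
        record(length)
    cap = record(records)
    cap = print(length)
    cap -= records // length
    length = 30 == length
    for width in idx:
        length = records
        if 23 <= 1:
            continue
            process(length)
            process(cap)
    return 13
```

5

Transformed code:
def combine(length, cap, idx, records):
    cap = length
    if records != cap:
        raise ValueError(38)
    cap = record(records)
    cap = print(length)
    cap = cap - records // length
    length = 30 == length
    for width in idx:
        length = records
        if 23 <= 1:
            continue
    return 13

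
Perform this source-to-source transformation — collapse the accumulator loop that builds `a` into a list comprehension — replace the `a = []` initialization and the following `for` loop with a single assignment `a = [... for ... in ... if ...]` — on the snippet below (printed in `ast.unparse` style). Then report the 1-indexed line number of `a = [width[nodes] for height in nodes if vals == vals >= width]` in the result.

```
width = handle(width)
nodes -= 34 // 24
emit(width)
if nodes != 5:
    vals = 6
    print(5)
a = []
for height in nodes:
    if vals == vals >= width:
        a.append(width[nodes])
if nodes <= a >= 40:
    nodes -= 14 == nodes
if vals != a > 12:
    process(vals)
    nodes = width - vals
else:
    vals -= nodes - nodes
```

7

Transformed code:
width = handle(width)
nodes -= 34 // 24
emit(width)
if nodes != 5:
    vals = 6
    print(5)
a = [width[nodes] for height in nodes if vals == vals >= width]
if nodes <= a >= 40:
    nodes -= 14 == nodes
if vals != a > 12:
    process(vals)
    nodes = width - vals
else:
    vals -= nodes - nodes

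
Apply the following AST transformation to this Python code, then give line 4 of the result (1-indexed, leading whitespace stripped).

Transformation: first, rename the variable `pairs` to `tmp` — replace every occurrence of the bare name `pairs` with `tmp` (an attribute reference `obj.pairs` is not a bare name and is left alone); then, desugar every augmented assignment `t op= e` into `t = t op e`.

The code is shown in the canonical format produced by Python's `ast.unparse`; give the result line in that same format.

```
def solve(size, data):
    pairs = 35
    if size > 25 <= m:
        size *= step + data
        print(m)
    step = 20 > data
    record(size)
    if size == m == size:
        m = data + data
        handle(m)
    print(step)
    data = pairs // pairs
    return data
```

size = size * (step + data)

Transformed code:
def solve(size, data):
    tmp = 35
    if size > 25 <= m:
        size = size * (step + data)
        print(m)
    step = 20 > data
    record(size)
    if size == m == size:
        m = data + data
        handle(m)
    print(step)
    data = tmp // tmp
    return data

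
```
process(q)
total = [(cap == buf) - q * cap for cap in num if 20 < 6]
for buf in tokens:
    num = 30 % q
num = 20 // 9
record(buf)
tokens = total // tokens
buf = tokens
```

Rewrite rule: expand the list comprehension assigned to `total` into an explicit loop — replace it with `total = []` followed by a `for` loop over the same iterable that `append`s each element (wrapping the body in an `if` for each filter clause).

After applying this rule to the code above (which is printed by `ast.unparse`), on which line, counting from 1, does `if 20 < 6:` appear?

Transformed code:
process(q)
total = []
for cap in num:
    if 20 < 6:
        total.append((cap == buf) - q * cap)
for buf in tokens:
    num = 30 % q
num = 20 // 9
record(buf)
tokens = total // tokens
buf = tokens

4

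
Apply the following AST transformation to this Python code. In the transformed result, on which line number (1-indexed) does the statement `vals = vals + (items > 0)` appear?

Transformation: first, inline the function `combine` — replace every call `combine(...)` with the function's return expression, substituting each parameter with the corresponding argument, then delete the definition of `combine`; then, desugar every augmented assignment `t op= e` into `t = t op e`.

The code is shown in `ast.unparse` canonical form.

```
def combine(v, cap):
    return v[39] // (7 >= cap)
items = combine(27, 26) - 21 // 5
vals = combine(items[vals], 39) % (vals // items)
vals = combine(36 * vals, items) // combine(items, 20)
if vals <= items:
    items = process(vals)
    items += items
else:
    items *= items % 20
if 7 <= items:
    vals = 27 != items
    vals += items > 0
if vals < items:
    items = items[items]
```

11

Transformed code:
items = 27[39] // (7 >= 26) - 21 // 5
vals = items[vals][39] // (7 >= 39) % (vals // items)
vals = (36 * vals)[39] // (7 >= items) // (items[39] // (7 >= 20))
if vals <= items:
    items = process(vals)
    items = items + items
else:
    items = items * (items % 20)
if 7 <= items:
    vals = 27 != items
    vals = vals + (items > 0)
if vals < items:
    items = items[items]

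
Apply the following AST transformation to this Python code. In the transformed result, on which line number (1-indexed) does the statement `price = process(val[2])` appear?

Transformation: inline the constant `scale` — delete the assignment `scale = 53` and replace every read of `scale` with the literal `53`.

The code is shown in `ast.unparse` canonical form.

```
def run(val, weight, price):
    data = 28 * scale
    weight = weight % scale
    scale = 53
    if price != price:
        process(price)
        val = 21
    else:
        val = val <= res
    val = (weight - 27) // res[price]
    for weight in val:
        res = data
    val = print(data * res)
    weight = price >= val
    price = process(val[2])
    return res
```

Transformed code:
def run(val, weight, price):
    data = 28 * 53
    weight = weight % 53
    if price != price:
        process(price)
        val = 21
    else:
        val = val <= res
    val = (weight - 27) // res[price]
    for weight in val:
        res = data
    val = print(data * res)
    weight = price >= val
    price = process(val[2])
    return res

14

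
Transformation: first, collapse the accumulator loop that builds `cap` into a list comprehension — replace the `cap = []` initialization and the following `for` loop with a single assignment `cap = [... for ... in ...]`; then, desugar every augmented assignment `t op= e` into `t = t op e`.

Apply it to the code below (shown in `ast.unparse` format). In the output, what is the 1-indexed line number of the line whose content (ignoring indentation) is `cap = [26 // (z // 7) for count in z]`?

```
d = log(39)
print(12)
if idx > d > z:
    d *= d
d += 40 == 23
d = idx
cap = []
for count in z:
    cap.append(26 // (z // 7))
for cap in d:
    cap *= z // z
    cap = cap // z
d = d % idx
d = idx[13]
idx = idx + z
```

7

Transformed code:
d = log(39)
print(12)
if idx > d > z:
    d = d * d
d = d + (40 == 23)
d = idx
cap = [26 // (z // 7) for count in z]
for cap in d:
    cap = cap * (z // z)
    cap = cap // z
d = d % idx
d = idx[13]
idx = idx + z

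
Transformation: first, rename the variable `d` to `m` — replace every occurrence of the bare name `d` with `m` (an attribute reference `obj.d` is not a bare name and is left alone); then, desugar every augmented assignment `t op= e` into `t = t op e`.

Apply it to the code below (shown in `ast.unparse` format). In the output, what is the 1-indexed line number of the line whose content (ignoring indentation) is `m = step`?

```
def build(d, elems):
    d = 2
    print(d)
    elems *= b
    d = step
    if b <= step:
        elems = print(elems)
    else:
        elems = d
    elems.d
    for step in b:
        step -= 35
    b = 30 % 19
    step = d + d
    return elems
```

5

Transformed code:
def build(m, elems):
    m = 2
    print(m)
    elems = elems * b
    m = step
    if b <= step:
        elems = print(elems)
    else:
        elems = m
    elems.d
    for step in b:
        step = step - 35
    b = 30 % 19
    step = m + m
    return elems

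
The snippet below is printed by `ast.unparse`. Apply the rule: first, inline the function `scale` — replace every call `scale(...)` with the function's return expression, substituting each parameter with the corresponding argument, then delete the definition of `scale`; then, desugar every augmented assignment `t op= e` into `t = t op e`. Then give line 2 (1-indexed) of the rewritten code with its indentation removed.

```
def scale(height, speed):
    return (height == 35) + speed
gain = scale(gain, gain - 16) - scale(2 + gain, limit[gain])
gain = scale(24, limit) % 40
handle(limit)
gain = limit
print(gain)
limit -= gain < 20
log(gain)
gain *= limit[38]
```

Transformed code:
gain = (gain == 35) + (gain - 16) - ((2 + gain == 35) + limit[gain])
gain = ((24 == 35) + limit) % 40
handle(limit)
gain = limit
print(gain)
limit = limit - (gain < 20)
log(gain)
gain = gain * limit[38]

gain = ((24 == 35) + limit) % 40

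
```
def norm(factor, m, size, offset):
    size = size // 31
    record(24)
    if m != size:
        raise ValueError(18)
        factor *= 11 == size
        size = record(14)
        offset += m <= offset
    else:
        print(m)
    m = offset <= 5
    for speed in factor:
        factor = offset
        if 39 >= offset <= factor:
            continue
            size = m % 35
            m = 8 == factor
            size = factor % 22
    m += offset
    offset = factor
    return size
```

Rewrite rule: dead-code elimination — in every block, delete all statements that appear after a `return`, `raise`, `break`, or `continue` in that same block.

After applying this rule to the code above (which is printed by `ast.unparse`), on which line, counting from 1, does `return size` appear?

15

Transformed code:
def norm(factor, m, size, offset):
    size = size // 31
    record(24)
    if m != size:
        raise ValueError(18)
    else:
        print(m)
    m = offset <= 5
    for speed in factor:
        factor = offset
        if 39 >= offset <= factor:
            continue
    m += offset
    offset = factor
    return size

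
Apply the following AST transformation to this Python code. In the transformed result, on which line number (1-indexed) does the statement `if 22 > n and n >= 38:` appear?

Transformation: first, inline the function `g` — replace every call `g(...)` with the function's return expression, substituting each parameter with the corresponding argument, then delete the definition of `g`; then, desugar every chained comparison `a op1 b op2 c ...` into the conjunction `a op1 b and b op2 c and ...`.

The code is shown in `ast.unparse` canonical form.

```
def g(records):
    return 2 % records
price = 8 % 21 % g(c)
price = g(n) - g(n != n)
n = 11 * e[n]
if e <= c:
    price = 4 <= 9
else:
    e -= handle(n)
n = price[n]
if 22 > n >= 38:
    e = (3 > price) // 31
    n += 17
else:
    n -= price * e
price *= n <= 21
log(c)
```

9

Transformed code:
price = 8 % 21 % (2 % c)
price = 2 % n - 2 % (n != n)
n = 11 * e[n]
if e <= c:
    price = 4 <= 9
else:
    e -= handle(n)
n = price[n]
if 22 > n and n >= 38:
    e = (3 > price) // 31
    n += 17
else:
    n -= price * e
price *= n <= 21
log(c)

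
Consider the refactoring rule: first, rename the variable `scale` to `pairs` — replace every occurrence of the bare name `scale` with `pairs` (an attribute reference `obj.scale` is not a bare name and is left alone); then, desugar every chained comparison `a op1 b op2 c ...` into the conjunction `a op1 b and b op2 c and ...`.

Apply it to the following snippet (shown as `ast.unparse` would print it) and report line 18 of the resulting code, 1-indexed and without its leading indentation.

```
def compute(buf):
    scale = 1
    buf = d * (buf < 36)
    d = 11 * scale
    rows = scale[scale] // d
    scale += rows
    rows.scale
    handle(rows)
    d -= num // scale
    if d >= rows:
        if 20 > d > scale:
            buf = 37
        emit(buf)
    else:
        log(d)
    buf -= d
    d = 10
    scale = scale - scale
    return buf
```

pairs = pairs - pairs

Transformed code:
def compute(buf):
    pairs = 1
    buf = d * (buf < 36)
    d = 11 * pairs
    rows = pairs[pairs] // d
    pairs += rows
    rows.scale
    handle(rows)
    d -= num // pairs
    if d >= rows:
        if 20 > d and d > pairs:
            buf = 37
        emit(buf)
    else:
        log(d)
    buf -= d
    d = 10
    pairs = pairs - pairs
    return buf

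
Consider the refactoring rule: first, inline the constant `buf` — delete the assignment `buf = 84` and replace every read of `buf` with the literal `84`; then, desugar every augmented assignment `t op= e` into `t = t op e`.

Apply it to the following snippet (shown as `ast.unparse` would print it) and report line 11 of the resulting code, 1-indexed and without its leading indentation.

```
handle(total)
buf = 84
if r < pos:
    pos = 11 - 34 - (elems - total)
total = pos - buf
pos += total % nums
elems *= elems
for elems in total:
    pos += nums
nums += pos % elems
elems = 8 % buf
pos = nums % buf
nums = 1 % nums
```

Transformed code:
handle(total)
if r < pos:
    pos = 11 - 34 - (elems - total)
total = pos - 84
pos = pos + total % nums
elems = elems * elems
for elems in total:
    pos = pos + nums
nums = nums + pos % elems
elems = 8 % 84
pos = nums % 84
nums = 1 % nums

pos = nums % 84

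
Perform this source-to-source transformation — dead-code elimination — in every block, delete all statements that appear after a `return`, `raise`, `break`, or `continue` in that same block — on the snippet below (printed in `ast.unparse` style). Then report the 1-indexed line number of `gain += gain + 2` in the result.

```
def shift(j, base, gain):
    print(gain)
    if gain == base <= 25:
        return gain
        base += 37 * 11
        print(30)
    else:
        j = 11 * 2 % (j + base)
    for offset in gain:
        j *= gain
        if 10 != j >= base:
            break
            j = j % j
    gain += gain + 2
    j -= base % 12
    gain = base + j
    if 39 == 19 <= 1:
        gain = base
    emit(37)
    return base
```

11

Transformed code:
def shift(j, base, gain):
    print(gain)
    if gain == base <= 25:
        return gain
    else:
        j = 11 * 2 % (j + base)
    for offset in gain:
        j *= gain
        if 10 != j >= base:
            break
    gain += gain + 2
    j -= base % 12
    gain = base + j
    if 39 == 19 <= 1:
        gain = base
    emit(37)
    return base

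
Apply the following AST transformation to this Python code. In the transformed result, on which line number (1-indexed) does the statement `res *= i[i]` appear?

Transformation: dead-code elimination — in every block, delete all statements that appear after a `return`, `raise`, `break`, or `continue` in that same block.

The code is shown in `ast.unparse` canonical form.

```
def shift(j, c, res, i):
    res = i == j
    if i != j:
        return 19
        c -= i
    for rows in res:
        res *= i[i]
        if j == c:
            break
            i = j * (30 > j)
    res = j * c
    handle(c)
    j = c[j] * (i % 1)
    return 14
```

Transformed code:
def shift(j, c, res, i):
    res = i == j
    if i != j:
        return 19
    for rows in res:
        res *= i[i]
        if j == c:
            break
    res = j * c
    handle(c)
    j = c[j] * (i % 1)
    return 14

6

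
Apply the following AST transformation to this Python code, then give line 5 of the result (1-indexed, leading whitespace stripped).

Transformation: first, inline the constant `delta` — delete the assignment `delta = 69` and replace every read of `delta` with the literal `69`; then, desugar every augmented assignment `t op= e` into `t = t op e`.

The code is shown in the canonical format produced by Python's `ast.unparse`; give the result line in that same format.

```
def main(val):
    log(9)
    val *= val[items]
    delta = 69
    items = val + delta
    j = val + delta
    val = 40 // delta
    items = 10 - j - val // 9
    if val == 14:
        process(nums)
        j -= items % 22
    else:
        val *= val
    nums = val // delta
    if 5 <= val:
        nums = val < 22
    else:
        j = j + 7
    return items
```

Transformed code:
def main(val):
    log(9)
    val = val * val[items]
    items = val + 69
    j = val + 69
    val = 40 // 69
    items = 10 - j - val // 9
    if val == 14:
        process(nums)
        j = j - items % 22
    else:
        val = val * val
    nums = val // 69
    if 5 <= val:
        nums = val < 22
    else:
        j = j + 7
    return items

j = val + 69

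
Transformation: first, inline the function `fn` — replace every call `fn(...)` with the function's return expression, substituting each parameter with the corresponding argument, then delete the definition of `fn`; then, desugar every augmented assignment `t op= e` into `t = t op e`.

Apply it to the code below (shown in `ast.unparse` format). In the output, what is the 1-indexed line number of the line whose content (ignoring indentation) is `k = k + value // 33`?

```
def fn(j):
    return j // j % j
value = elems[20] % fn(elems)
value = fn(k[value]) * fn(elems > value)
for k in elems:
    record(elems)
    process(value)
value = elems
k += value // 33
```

Transformed code:
value = elems[20] % (elems // elems % elems)
value = k[value] // k[value] % k[value] * ((elems > value) // (elems > value) % (elems > value))
for k in elems:
    record(elems)
    process(value)
value = elems
k = k + value // 33

7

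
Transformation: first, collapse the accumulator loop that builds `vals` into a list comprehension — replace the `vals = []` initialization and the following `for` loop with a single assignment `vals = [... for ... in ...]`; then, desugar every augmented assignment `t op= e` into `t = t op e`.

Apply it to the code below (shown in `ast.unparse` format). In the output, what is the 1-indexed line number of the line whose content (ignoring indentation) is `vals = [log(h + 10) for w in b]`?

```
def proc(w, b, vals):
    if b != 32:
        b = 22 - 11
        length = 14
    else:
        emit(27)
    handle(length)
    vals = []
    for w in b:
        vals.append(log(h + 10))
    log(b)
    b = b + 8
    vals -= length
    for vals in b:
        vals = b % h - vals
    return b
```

Transformed code:
def proc(w, b, vals):
    if b != 32:
        b = 22 - 11
        length = 14
    else:
        emit(27)
    handle(length)
    vals = [log(h + 10) for w in b]
    log(b)
    b = b + 8
    vals = vals - length
    for vals in b:
        vals = b % h - vals
    return b

8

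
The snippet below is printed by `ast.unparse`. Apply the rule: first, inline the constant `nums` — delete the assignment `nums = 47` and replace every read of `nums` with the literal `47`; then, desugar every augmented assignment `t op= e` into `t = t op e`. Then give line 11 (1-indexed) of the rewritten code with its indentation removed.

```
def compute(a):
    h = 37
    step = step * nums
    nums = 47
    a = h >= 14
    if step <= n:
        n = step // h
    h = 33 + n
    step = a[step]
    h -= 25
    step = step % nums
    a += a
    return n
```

a = a + a

Transformed code:
def compute(a):
    h = 37
    step = step * 47
    a = h >= 14
    if step <= n:
        n = step // h
    h = 33 + n
    step = a[step]
    h = h - 25
    step = step % 47
    a = a + a
    return n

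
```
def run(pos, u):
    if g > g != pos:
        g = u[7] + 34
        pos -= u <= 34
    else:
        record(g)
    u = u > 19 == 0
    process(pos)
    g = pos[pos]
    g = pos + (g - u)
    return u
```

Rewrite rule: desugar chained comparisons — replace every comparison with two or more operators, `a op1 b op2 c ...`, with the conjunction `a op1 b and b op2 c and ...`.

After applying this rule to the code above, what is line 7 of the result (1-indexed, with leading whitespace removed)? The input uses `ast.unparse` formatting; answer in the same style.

u = u > 19 and 19 == 0

Transformed code:
def run(pos, u):
    if g > g and g != pos:
        g = u[7] + 34
        pos -= u <= 34
    else:
        record(g)
    u = u > 19 and 19 == 0
    process(pos)
    g = pos[pos]
    g = pos + (g - u)
    return u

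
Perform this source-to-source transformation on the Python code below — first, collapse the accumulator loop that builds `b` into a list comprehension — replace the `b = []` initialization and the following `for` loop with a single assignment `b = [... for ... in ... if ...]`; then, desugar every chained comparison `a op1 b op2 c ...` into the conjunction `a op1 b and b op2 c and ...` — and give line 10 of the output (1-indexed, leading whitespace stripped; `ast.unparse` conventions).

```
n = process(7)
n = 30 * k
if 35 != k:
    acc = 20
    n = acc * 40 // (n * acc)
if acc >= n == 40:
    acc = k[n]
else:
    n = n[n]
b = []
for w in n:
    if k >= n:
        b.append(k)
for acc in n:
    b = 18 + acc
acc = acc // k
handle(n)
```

b = [k for w in n if k >= n]

Transformed code:
n = process(7)
n = 30 * k
if 35 != k:
    acc = 20
    n = acc * 40 // (n * acc)
if acc >= n and n == 40:
    acc = k[n]
else:
    n = n[n]
b = [k for w in n if k >= n]
for acc in n:
    b = 18 + acc
acc = acc // k
handle(n)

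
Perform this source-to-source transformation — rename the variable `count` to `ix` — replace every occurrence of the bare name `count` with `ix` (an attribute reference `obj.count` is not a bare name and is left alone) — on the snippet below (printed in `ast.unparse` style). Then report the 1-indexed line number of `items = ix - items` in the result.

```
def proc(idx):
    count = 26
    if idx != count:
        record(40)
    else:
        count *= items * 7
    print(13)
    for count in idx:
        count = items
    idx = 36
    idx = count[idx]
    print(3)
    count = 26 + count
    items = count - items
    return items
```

Transformed code:
def proc(idx):
    ix = 26
    if idx != ix:
        record(40)
    else:
        ix *= items * 7
    print(13)
    for ix in idx:
        ix = items
    idx = 36
    idx = ix[idx]
    print(3)
    ix = 26 + ix
    items = ix - items
    return items

14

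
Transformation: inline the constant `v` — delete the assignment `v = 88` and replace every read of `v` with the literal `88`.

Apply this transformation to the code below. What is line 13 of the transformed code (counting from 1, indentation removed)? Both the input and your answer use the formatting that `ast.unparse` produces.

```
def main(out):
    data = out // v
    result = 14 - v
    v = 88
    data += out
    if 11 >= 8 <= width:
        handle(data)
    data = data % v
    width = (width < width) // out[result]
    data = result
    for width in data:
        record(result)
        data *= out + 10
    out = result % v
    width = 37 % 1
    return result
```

out = result % 88

Transformed code:
def main(out):
    data = out // 88
    result = 14 - 88
    data += out
    if 11 >= 8 <= width:
        handle(data)
    data = data % 88
    width = (width < width) // out[result]
    data = result
    for width in data:
        record(result)
        data *= out + 10
    out = result % 88
    width = 37 % 1
    return result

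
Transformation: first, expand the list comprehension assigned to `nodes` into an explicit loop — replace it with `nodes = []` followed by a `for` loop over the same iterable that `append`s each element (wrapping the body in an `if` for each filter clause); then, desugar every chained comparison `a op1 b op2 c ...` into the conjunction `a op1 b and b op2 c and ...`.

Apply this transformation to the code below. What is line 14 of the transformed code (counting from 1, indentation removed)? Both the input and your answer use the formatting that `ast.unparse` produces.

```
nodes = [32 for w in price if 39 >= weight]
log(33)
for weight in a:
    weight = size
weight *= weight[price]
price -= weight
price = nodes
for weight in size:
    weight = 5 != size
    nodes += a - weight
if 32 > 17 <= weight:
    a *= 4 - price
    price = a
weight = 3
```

Transformed code:
nodes = []
for w in price:
    if 39 >= weight:
        nodes.append(32)
log(33)
for weight in a:
    weight = size
weight *= weight[price]
price -= weight
price = nodes
for weight in size:
    weight = 5 != size
    nodes += a - weight
if 32 > 17 and 17 <= weight:
    a *= 4 - price
    price = a
weight = 3

if 32 > 17 and 17 <= weight:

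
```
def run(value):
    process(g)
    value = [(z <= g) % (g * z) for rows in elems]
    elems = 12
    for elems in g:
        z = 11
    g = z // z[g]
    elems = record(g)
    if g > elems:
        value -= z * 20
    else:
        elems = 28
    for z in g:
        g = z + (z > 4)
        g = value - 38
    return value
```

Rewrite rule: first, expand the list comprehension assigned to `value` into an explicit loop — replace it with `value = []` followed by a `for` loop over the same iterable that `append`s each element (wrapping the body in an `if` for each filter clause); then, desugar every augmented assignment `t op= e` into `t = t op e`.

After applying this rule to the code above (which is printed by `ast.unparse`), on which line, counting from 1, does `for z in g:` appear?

Transformed code:
def run(value):
    process(g)
    value = []
    for rows in elems:
        value.append((z <= g) % (g * z))
    elems = 12
    for elems in g:
        z = 11
    g = z // z[g]
    elems = record(g)
    if g > elems:
        value = value - z * 20
    else:
        elems = 28
    for z in g:
        g = z + (z > 4)
        g = value - 38
    return value

15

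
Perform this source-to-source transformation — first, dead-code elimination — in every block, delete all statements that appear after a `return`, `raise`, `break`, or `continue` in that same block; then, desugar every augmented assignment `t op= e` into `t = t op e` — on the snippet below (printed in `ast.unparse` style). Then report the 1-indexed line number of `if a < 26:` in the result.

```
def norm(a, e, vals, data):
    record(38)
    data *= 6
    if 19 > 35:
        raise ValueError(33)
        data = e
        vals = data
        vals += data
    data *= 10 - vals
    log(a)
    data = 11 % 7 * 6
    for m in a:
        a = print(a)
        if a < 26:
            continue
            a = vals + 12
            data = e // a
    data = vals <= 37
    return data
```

11

Transformed code:
def norm(a, e, vals, data):
    record(38)
    data = data * 6
    if 19 > 35:
        raise ValueError(33)
    data = data * (10 - vals)
    log(a)
    data = 11 % 7 * 6
    for m in a:
        a = print(a)
        if a < 26:
            continue
    data = vals <= 37
    return data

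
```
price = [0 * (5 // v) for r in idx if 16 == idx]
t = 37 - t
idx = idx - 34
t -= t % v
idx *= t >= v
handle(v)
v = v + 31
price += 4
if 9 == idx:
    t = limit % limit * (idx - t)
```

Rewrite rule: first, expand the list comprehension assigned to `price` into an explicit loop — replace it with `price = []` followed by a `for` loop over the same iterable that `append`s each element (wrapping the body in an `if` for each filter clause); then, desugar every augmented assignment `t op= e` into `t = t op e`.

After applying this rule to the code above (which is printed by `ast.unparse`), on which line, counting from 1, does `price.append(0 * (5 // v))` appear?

4

Transformed code:
price = []
for r in idx:
    if 16 == idx:
        price.append(0 * (5 // v))
t = 37 - t
idx = idx - 34
t = t - t % v
idx = idx * (t >= v)
handle(v)
v = v + 31
price = price + 4
if 9 == idx:
    t = limit % limit * (idx - t)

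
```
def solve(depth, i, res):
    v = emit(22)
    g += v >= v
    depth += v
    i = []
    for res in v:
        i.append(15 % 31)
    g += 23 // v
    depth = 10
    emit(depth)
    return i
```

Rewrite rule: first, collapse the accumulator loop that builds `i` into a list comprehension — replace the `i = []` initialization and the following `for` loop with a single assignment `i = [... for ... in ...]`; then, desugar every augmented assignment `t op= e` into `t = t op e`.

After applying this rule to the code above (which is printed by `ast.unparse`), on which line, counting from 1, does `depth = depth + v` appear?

Transformed code:
def solve(depth, i, res):
    v = emit(22)
    g = g + (v >= v)
    depth = depth + v
    i = [15 % 31 for res in v]
    g = g + 23 // v
    depth = 10
    emit(depth)
    return i

4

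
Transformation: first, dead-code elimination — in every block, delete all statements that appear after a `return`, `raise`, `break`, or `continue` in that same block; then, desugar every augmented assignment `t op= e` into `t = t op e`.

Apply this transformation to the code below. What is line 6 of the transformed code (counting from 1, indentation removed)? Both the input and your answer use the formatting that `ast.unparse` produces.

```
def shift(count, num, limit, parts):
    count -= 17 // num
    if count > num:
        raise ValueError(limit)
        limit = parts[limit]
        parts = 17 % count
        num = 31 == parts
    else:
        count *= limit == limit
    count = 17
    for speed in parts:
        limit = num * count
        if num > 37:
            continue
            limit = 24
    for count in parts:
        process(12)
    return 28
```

count = count * (limit == limit)

Transformed code:
def shift(count, num, limit, parts):
    count = count - 17 // num
    if count > num:
        raise ValueError(limit)
    else:
        count = count * (limit == limit)
    count = 17
    for speed in parts:
        limit = num * count
        if num > 37:
            continue
    for count in parts:
        process(12)
    return 28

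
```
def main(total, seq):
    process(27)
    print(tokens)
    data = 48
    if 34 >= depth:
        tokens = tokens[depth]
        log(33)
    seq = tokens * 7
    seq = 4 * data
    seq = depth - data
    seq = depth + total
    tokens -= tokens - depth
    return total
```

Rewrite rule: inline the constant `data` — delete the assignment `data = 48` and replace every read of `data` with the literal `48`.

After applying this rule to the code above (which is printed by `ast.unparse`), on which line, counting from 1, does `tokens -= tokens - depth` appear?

11

Transformed code:
def main(total, seq):
    process(27)
    print(tokens)
    if 34 >= depth:
        tokens = tokens[depth]
        log(33)
    seq = tokens * 7
    seq = 4 * 48
    seq = depth - 48
    seq = depth + total
    tokens -= tokens - depth
    return total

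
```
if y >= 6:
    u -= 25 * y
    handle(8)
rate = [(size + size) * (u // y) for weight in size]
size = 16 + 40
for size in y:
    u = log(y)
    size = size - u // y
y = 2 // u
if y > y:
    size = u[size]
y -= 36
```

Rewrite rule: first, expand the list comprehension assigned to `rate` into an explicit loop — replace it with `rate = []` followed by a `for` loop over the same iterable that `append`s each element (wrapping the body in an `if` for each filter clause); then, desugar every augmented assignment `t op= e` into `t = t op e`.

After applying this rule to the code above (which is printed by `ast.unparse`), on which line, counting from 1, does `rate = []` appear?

4

Transformed code:
if y >= 6:
    u = u - 25 * y
    handle(8)
rate = []
for weight in size:
    rate.append((size + size) * (u // y))
size = 16 + 40
for size in y:
    u = log(y)
    size = size - u // y
y = 2 // u
if y > y:
    size = u[size]
y = y - 36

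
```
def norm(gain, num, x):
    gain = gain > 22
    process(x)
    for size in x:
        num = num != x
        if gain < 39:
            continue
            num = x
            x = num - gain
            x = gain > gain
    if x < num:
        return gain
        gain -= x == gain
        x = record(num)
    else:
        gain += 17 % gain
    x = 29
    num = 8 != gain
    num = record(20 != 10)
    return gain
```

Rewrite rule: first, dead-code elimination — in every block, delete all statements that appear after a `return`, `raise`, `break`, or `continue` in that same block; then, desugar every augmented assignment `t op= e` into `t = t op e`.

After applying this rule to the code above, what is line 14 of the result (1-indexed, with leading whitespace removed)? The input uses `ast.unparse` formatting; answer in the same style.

num = record(20 != 10)

Transformed code:
def norm(gain, num, x):
    gain = gain > 22
    process(x)
    for size in x:
        num = num != x
        if gain < 39:
            continue
    if x < num:
        return gain
    else:
        gain = gain + 17 % gain
    x = 29
    num = 8 != gain
    num = record(20 != 10)
    return gain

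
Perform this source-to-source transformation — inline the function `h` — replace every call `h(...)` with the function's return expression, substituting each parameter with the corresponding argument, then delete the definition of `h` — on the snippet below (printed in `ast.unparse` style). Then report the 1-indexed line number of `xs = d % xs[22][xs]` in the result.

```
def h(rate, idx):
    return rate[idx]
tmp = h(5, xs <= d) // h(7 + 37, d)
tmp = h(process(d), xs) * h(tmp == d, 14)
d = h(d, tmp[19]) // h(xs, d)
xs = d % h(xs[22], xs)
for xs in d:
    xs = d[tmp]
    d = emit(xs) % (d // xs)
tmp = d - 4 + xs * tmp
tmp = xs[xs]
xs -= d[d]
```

4

Transformed code:
tmp = 5[xs <= d] // (7 + 37)[d]
tmp = process(d)[xs] * (tmp == d)[14]
d = d[tmp[19]] // xs[d]
xs = d % xs[22][xs]
for xs in d:
    xs = d[tmp]
    d = emit(xs) % (d // xs)
tmp = d - 4 + xs * tmp
tmp = xs[xs]
xs -= d[d]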